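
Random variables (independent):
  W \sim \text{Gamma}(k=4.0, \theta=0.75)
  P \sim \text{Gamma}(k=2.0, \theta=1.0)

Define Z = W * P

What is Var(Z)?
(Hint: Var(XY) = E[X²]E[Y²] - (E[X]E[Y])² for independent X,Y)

Var(XY) = E[X²]E[Y²] - (E[X]E[Y])²
E[W] = 3, Var(W) = 2.25
E[P] = 2, Var(P) = 2
E[W²] = 2.25 + 3² = 11.25
E[P²] = 2 + 2² = 6
Var(Z) = 11.25*6 - (3*2)²
= 67.5 - 36 = 31.5

31.5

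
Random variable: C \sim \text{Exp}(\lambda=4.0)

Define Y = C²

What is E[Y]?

Using E[X²] = Var(X) + (E[X])²:
E[C] = 0.25
Var(C) = 1/4.0^2 = 0.0625
E[C²] = 0.0625 + 0.25² = 0.0625 + 0.0625 = 0.125

0.125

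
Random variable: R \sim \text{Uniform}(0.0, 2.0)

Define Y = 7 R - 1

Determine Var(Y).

For Y = aR + b: Var(Y) = a² * Var(R)
Var(R) = (2 - 0)^2/12 = 0.33333333
Var(Y) = 7² * 0.33333333 = 49 * 0.33333333 = 16.333333

16.333333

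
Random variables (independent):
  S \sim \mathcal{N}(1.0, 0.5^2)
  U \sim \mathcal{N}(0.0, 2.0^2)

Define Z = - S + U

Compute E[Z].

E[Z] = -1*E[S] + 1*E[U]
E[S] = 1
E[U] = 0
E[Z] = -1*1 + 1*0 = -1

-1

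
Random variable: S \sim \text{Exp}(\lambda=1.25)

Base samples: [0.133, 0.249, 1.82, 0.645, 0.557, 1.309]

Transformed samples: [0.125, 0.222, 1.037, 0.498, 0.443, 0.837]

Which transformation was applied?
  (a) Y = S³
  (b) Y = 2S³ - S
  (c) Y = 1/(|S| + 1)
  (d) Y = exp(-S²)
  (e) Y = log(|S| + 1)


Checking option (e) Y = log(|S| + 1):
  S = 0.133 -> Y = 0.125 ✓
  S = 0.249 -> Y = 0.222 ✓
  S = 1.82 -> Y = 1.037 ✓
All samples match this transformation.

(e) log(|S| + 1)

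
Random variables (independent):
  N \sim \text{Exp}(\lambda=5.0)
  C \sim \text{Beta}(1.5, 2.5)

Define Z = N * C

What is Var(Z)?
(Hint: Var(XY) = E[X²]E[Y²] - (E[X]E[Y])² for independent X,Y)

Var(XY) = E[X²]E[Y²] - (E[X]E[Y])²
E[N] = 0.2, Var(N) = 0.04
E[C] = 0.375, Var(C) = 0.046875
E[N²] = 0.04 + 0.2² = 0.08
E[C²] = 0.046875 + 0.375² = 0.1875
Var(Z) = 0.08*0.1875 - (0.2*0.375)²
= 0.015 - 0.005625 = 0.009375

0.009375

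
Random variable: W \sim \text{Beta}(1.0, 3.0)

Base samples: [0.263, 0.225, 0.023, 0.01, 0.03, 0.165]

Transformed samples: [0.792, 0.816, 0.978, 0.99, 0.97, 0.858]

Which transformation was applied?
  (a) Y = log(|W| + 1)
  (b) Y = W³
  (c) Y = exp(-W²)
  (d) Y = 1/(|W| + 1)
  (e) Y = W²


Checking option (d) Y = 1/(|W| + 1):
  W = 0.263 -> Y = 0.792 ✓
  W = 0.225 -> Y = 0.816 ✓
  W = 0.023 -> Y = 0.978 ✓
All samples match this transformation.

(d) 1/(|W| + 1)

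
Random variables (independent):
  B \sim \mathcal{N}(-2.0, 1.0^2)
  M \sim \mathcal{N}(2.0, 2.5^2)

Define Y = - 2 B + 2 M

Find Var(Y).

For independent RVs: Var(aX + bY) = a²Var(X) + b²Var(Y)
Var(B) = 1
Var(M) = 6.25
Var(Y) = (-2)²*1 + 2²*6.25
= 4*1 + 4*6.25 = 29

29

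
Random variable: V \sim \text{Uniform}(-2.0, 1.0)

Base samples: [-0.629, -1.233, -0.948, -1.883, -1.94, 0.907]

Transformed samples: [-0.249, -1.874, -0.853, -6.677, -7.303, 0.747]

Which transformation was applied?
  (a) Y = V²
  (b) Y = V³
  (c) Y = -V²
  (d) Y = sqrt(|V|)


Checking option (b) Y = V³:
  V = -0.629 -> Y = -0.249 ✓
  V = -1.233 -> Y = -1.874 ✓
  V = -0.948 -> Y = -0.853 ✓
All samples match this transformation.

(b) V³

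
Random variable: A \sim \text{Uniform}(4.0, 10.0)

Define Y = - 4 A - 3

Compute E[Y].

For Y = -4A - 3:
E[Y] = -4 * E[A] - 3
E[A] = (4 + 10)/2 = 7
E[Y] = -4 * 7 - 3 = -31

-31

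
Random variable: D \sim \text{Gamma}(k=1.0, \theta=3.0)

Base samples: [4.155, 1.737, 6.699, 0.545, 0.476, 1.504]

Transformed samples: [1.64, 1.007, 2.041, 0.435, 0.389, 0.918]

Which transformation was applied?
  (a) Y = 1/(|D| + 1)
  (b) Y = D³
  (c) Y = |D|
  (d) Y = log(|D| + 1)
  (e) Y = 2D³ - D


Checking option (d) Y = log(|D| + 1):
  D = 4.155 -> Y = 1.64 ✓
  D = 1.737 -> Y = 1.007 ✓
  D = 6.699 -> Y = 2.041 ✓
All samples match this transformation.

(d) log(|D| + 1)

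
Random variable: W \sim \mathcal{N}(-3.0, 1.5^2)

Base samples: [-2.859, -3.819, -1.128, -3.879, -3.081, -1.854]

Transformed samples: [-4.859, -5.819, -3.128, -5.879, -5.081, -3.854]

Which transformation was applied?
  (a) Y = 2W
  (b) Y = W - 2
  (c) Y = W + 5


Checking option (b) Y = W - 2:
  W = -2.859 -> Y = -4.859 ✓
  W = -3.819 -> Y = -5.819 ✓
  W = -1.128 -> Y = -3.128 ✓
All samples match this transformation.

(b) W - 2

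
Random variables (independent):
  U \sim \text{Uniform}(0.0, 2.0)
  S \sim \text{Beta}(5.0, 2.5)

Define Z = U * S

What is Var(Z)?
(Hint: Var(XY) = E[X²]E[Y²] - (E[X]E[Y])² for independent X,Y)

Var(XY) = E[X²]E[Y²] - (E[X]E[Y])²
E[U] = 1, Var(U) = 0.33333333
E[S] = 0.66666667, Var(S) = 0.026143791
E[U²] = 0.33333333 + 1² = 1.3333333
E[S²] = 0.026143791 + 0.66666667² = 0.47058824
Var(Z) = 1.3333333*0.47058824 - (1*0.66666667)²
= 0.62745098 - 0.44444444 = 0.18300654

0.18300654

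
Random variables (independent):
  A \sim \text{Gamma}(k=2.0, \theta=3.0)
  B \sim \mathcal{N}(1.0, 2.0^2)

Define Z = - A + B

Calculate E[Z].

E[Z] = -1*E[A] + 1*E[B]
E[A] = 6
E[B] = 1
E[Z] = -1*6 + 1*1 = -5

-5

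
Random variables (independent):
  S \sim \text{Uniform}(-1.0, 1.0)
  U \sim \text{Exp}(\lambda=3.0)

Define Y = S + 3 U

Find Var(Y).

For independent RVs: Var(aX + bY) = a²Var(X) + b²Var(Y)
Var(S) = 0.33333333
Var(U) = 0.11111111
Var(Y) = 1²*0.33333333 + 3²*0.11111111
= 1*0.33333333 + 9*0.11111111 = 1.3333333

1.3333333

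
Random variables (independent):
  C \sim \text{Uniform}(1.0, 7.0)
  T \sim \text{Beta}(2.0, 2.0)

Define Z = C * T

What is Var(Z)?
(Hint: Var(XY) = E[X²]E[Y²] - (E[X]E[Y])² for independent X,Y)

Var(XY) = E[X²]E[Y²] - (E[X]E[Y])²
E[C] = 4, Var(C) = 3
E[T] = 0.5, Var(T) = 0.05
E[C²] = 3 + 4² = 19
E[T²] = 0.05 + 0.5² = 0.3
Var(Z) = 19*0.3 - (4*0.5)²
= 5.7 - 4 = 1.7

1.7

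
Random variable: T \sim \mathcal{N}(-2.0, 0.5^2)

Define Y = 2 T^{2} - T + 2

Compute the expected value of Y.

E[Y] = 2*E[T²] - 1*E[T] + 2
E[T] = -2
E[T²] = Var(T) + (E[T])² = 0.25 + 4 = 4.25
E[Y] = 2*4.25 - 1*(-2) + 2 = 12.5

12.5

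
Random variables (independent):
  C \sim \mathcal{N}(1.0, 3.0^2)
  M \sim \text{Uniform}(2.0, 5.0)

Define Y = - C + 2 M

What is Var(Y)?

For independent RVs: Var(aX + bY) = a²Var(X) + b²Var(Y)
Var(C) = 9
Var(M) = 0.75
Var(Y) = (-1)²*9 + 2²*0.75
= 1*9 + 4*0.75 = 12

12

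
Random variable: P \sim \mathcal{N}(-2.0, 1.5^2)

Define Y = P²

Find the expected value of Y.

Using E[X²] = Var(X) + (E[X])²:
E[P] = -2
Var(P) = 1.5^2 = 2.25
E[P²] = 2.25 + (-2)² = 2.25 + 4 = 6.25

6.25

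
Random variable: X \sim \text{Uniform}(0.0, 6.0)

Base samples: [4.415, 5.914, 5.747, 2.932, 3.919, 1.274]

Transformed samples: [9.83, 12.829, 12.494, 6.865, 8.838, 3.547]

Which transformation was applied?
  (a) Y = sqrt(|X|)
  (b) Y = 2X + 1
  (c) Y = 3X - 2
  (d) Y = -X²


Checking option (b) Y = 2X + 1:
  X = 4.415 -> Y = 9.83 ✓
  X = 5.914 -> Y = 12.829 ✓
  X = 5.747 -> Y = 12.494 ✓
All samples match this transformation.

(b) 2X + 1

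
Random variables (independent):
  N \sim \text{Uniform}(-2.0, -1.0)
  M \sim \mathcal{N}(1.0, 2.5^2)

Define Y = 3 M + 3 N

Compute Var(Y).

For independent RVs: Var(aX + bY) = a²Var(X) + b²Var(Y)
Var(N) = 0.083333333
Var(M) = 6.25
Var(Y) = 3²*0.083333333 + 3²*6.25
= 9*0.083333333 + 9*6.25 = 57

57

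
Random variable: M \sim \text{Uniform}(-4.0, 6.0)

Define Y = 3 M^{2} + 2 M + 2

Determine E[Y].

E[Y] = 3*E[M²] + 2*E[M] + 2
E[M] = 1
E[M²] = Var(M) + (E[M])² = 8.3333333 + 1 = 9.3333333
E[Y] = 3*9.3333333 + 2*1 + 2 = 32

32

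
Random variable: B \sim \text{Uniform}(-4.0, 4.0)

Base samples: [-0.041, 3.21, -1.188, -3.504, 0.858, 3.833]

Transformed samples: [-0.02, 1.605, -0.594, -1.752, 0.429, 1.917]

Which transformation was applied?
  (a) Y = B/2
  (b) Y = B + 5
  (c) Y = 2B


Checking option (a) Y = B/2:
  B = -0.041 -> Y = -0.02 ✓
  B = 3.21 -> Y = 1.605 ✓
  B = -1.188 -> Y = -0.594 ✓
All samples match this transformation.

(a) B/2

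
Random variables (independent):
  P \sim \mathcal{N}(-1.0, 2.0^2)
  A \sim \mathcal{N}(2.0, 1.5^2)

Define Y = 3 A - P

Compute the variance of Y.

For independent RVs: Var(aX + bY) = a²Var(X) + b²Var(Y)
Var(P) = 4
Var(A) = 2.25
Var(Y) = (-1)²*4 + 3²*2.25
= 1*4 + 9*2.25 = 24.25

24.25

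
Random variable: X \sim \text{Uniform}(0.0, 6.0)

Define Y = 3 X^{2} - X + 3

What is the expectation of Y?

E[Y] = 3*E[X²] - 1*E[X] + 3
E[X] = 3
E[X²] = Var(X) + (E[X])² = 3 + 9 = 12
E[Y] = 3*12 - 1*3 + 3 = 36

36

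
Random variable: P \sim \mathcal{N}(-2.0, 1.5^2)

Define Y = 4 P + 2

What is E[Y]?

For Y = 4P + 2:
E[Y] = 4 * E[P] + 2
E[P] = -2.0 = -2
E[Y] = 4 * (-2) + 2 = -6

-6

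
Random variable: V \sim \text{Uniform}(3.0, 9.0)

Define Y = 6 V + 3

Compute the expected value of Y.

For Y = 6V + 3:
E[Y] = 6 * E[V] + 3
E[V] = (3 + 9)/2 = 6
E[Y] = 6 * 6 + 3 = 39

39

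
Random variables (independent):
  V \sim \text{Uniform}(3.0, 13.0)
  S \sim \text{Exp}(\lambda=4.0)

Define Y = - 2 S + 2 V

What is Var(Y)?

For independent RVs: Var(aX + bY) = a²Var(X) + b²Var(Y)
Var(V) = 8.3333333
Var(S) = 0.0625
Var(Y) = 2²*8.3333333 + (-2)²*0.0625
= 4*8.3333333 + 4*0.0625 = 33.583333

33.583333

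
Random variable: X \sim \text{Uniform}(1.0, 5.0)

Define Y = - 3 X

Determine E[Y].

For Y = -3X:
E[Y] = -3 * E[X]
E[X] = (1 + 5)/2 = 3
E[Y] = -3 * 3 = -9

-9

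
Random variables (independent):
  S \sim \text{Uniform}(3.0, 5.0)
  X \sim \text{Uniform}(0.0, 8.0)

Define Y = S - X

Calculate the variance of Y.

For independent RVs: Var(aX + bY) = a²Var(X) + b²Var(Y)
Var(S) = 0.33333333
Var(X) = 5.3333333
Var(Y) = 1²*0.33333333 + (-1)²*5.3333333
= 1*0.33333333 + 1*5.3333333 = 5.6666667

5.6666667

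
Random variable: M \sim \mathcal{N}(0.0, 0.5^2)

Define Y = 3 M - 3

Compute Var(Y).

For Y = aM + b: Var(Y) = a² * Var(M)
Var(M) = 0.5^2 = 0.25
Var(Y) = 3² * 0.25 = 9 * 0.25 = 2.25

2.25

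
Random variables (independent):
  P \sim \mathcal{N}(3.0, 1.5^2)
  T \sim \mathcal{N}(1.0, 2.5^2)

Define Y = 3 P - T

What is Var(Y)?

For independent RVs: Var(aX + bY) = a²Var(X) + b²Var(Y)
Var(P) = 2.25
Var(T) = 6.25
Var(Y) = 3²*2.25 + (-1)²*6.25
= 9*2.25 + 1*6.25 = 26.5

26.5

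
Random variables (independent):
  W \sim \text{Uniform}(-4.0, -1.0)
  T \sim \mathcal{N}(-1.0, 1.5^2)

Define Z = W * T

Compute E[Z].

For independent RVs: E[XY] = E[X]*E[Y]
E[W] = -2.5
E[T] = -1
E[Z] = -2.5 * (-1) = 2.5

2.5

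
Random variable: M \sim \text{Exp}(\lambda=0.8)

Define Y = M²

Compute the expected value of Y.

E[M²] = Var(M) + (E[M])² = 1.5625 + 1.5625 = 3.125

3.125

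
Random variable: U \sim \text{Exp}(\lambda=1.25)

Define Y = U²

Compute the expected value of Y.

E[U²] = Var(U) + (E[U])² = 0.64 + 0.64 = 1.28

1.28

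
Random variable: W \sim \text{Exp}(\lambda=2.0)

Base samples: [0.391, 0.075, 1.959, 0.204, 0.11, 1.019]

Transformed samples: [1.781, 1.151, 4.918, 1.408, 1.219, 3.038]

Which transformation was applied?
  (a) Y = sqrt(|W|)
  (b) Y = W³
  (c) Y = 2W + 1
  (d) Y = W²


Checking option (c) Y = 2W + 1:
  W = 0.391 -> Y = 1.781 ✓
  W = 0.075 -> Y = 1.151 ✓
  W = 1.959 -> Y = 4.918 ✓
All samples match this transformation.

(c) 2W + 1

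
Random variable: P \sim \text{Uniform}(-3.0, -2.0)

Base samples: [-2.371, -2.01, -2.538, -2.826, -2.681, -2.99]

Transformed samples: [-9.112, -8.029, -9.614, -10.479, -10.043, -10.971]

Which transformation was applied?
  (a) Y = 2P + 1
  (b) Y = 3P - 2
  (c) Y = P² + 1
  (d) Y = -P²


Checking option (b) Y = 3P - 2:
  P = -2.371 -> Y = -9.112 ✓
  P = -2.01 -> Y = -8.029 ✓
  P = -2.538 -> Y = -9.614 ✓
All samples match this transformation.

(b) 3P - 2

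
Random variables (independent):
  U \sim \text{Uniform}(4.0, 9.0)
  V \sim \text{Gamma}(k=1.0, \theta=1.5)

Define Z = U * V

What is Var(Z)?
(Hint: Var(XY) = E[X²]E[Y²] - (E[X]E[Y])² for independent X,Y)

Var(XY) = E[X²]E[Y²] - (E[X]E[Y])²
E[U] = 6.5, Var(U) = 2.0833333
E[V] = 1.5, Var(V) = 2.25
E[U²] = 2.0833333 + 6.5² = 44.333333
E[V²] = 2.25 + 1.5² = 4.5
Var(Z) = 44.333333*4.5 - (6.5*1.5)²
= 199.5 - 95.0625 = 104.4375

104.4375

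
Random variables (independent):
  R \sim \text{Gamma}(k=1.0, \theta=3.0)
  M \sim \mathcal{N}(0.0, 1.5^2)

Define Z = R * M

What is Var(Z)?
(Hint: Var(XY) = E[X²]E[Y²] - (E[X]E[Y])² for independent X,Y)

Var(XY) = E[X²]E[Y²] - (E[X]E[Y])²
E[R] = 3, Var(R) = 9
E[M] = 0, Var(M) = 2.25
E[R²] = 9 + 3² = 18
E[M²] = 2.25 + 0² = 2.25
Var(Z) = 18*2.25 - (3*0)²
= 40.5 - 0 = 40.5

40.5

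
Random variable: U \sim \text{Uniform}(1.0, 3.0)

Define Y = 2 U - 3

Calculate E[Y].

For Y = 2U - 3:
E[Y] = 2 * E[U] - 3
E[U] = (1 + 3)/2 = 2
E[Y] = 2 * 2 - 3 = 1

1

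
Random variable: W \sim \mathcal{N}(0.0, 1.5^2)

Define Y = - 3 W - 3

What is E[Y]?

For Y = -3W - 3:
E[Y] = -3 * E[W] - 3
E[W] = 0.0 = 0
E[Y] = -3 * 0 - 3 = -3

-3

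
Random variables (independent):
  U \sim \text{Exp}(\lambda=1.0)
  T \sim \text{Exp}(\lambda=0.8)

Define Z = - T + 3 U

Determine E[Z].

E[Z] = 3*E[U] - 1*E[T]
E[U] = 1
E[T] = 1.25
E[Z] = 3*1 - 1*1.25 = 1.75

1.75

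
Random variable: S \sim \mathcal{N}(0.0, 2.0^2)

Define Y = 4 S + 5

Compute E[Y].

For Y = 4S + 5:
E[Y] = 4 * E[S] + 5
E[S] = 0.0 = 0
E[Y] = 4 * 0 + 5 = 5

5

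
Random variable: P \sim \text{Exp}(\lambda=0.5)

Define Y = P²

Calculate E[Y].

E[P²] = Var(P) + (E[P])² = 4 + 4 = 8

8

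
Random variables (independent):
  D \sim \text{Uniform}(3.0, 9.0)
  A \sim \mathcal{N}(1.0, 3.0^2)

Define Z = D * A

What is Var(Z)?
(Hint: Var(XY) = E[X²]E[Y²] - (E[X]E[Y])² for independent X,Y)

Var(XY) = E[X²]E[Y²] - (E[X]E[Y])²
E[D] = 6, Var(D) = 3
E[A] = 1, Var(A) = 9
E[D²] = 3 + 6² = 39
E[A²] = 9 + 1² = 10
Var(Z) = 39*10 - (6*1)²
= 390 - 36 = 354

354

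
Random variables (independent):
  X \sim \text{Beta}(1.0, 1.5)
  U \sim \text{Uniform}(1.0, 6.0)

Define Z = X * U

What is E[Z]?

For independent RVs: E[XY] = E[X]*E[Y]
E[X] = 0.4
E[U] = 3.5
E[Z] = 0.4 * 3.5 = 1.4

1.4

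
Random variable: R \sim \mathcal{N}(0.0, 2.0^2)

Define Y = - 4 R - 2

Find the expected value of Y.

For Y = -4R - 2:
E[Y] = -4 * E[R] - 2
E[R] = 0.0 = 0
E[Y] = -4 * 0 - 2 = -2

-2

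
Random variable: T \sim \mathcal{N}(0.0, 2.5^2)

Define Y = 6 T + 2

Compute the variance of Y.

For Y = aT + b: Var(Y) = a² * Var(T)
Var(T) = 2.5^2 = 6.25
Var(Y) = 6² * 6.25 = 36 * 6.25 = 225

225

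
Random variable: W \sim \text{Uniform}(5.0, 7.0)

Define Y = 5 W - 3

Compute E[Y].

For Y = 5W - 3:
E[Y] = 5 * E[W] - 3
E[W] = (5 + 7)/2 = 6
E[Y] = 5 * 6 - 3 = 27

27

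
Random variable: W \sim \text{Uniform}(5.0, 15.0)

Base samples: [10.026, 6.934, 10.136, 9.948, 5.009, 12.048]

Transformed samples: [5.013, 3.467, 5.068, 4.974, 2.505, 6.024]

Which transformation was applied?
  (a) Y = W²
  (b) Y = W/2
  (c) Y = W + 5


Checking option (b) Y = W/2:
  W = 10.026 -> Y = 5.013 ✓
  W = 6.934 -> Y = 3.467 ✓
  W = 10.136 -> Y = 5.068 ✓
All samples match this transformation.

(b) W/2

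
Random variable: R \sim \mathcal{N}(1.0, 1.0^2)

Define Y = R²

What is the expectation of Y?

Using E[X²] = Var(X) + (E[X])²:
E[R] = 1
Var(R) = 1.0^2 = 1
E[R²] = 1 + 1² = 1 + 1 = 2

2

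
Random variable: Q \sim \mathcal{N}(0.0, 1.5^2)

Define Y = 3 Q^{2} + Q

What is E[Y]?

E[Y] = 3*E[Q²] + 1*E[Q]
E[Q] = 0
E[Q²] = Var(Q) + (E[Q])² = 2.25 + 0 = 2.25
E[Y] = 3*2.25 + 1*0 = 6.75

6.75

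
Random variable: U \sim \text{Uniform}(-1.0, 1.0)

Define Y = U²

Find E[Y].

Using E[X²] = Var(X) + (E[X])²:
E[U] = 0
Var(U) = (1 + 1)^2/12 = 0.33333333
E[U²] = 0.33333333 + 0² = 0.33333333 + 0 = 0.33333333

0.33333333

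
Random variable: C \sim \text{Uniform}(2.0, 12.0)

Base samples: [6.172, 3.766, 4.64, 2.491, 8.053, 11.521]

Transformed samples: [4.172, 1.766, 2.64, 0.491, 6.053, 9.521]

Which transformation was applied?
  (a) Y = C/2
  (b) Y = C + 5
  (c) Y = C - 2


Checking option (c) Y = C - 2:
  C = 6.172 -> Y = 4.172 ✓
  C = 3.766 -> Y = 1.766 ✓
  C = 4.64 -> Y = 2.64 ✓
All samples match this transformation.

(c) C - 2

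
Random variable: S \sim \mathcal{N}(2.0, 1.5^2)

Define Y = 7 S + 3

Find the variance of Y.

For Y = aS + b: Var(Y) = a² * Var(S)
Var(S) = 1.5^2 = 2.25
Var(Y) = 7² * 2.25 = 49 * 2.25 = 110.25

110.25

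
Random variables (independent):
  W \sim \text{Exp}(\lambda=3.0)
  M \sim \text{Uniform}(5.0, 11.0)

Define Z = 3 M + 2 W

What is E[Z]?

E[Z] = 2*E[W] + 3*E[M]
E[W] = 0.33333333
E[M] = 8
E[Z] = 2*0.33333333 + 3*8 = 24.666667

24.666667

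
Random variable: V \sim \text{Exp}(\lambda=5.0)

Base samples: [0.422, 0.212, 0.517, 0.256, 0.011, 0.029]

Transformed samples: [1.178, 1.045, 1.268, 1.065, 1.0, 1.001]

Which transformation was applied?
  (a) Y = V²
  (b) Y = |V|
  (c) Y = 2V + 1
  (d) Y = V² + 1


Checking option (d) Y = V² + 1:
  V = 0.422 -> Y = 1.178 ✓
  V = 0.212 -> Y = 1.045 ✓
  V = 0.517 -> Y = 1.268 ✓
All samples match this transformation.

(d) V² + 1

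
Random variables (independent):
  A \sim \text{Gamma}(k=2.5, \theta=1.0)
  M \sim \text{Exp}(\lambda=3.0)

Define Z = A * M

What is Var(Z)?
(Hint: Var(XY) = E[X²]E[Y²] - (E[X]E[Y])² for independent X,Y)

Var(XY) = E[X²]E[Y²] - (E[X]E[Y])²
E[A] = 2.5, Var(A) = 2.5
E[M] = 0.33333333, Var(M) = 0.11111111
E[A²] = 2.5 + 2.5² = 8.75
E[M²] = 0.11111111 + 0.33333333² = 0.22222222
Var(Z) = 8.75*0.22222222 - (2.5*0.33333333)²
= 1.9444444 - 0.69444444 = 1.25

1.25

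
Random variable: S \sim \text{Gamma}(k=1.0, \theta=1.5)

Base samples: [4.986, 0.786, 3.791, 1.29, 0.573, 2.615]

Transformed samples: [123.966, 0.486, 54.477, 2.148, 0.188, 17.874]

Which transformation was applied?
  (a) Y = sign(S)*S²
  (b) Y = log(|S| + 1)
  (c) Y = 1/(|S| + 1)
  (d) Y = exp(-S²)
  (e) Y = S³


Checking option (e) Y = S³:
  S = 4.986 -> Y = 123.966 ✓
  S = 0.786 -> Y = 0.486 ✓
  S = 3.791 -> Y = 54.477 ✓
All samples match this transformation.

(e) S³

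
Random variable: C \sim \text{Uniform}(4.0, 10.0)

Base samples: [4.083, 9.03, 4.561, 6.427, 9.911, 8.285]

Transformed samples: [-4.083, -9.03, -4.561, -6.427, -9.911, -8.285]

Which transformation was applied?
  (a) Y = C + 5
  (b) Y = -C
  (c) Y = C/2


Checking option (b) Y = -C:
  C = 4.083 -> Y = -4.083 ✓
  C = 9.03 -> Y = -9.03 ✓
  C = 4.561 -> Y = -4.561 ✓
All samples match this transformation.

(b) -C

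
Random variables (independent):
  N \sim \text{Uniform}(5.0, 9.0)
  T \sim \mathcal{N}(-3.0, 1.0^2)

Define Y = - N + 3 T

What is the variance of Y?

For independent RVs: Var(aX + bY) = a²Var(X) + b²Var(Y)
Var(N) = 1.3333333
Var(T) = 1
Var(Y) = (-1)²*1.3333333 + 3²*1
= 1*1.3333333 + 9*1 = 10.333333

10.333333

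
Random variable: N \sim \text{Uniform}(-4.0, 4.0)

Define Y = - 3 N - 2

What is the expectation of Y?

For Y = -3N - 2:
E[Y] = -3 * E[N] - 2
E[N] = (-4 + 4)/2 = 0
E[Y] = -3 * 0 - 2 = -2

-2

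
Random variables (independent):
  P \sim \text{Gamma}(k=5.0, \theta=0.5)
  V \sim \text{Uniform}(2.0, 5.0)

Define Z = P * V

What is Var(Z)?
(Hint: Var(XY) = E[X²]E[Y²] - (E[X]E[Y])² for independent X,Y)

Var(XY) = E[X²]E[Y²] - (E[X]E[Y])²
E[P] = 2.5, Var(P) = 1.25
E[V] = 3.5, Var(V) = 0.75
E[P²] = 1.25 + 2.5² = 7.5
E[V²] = 0.75 + 3.5² = 13
Var(Z) = 7.5*13 - (2.5*3.5)²
= 97.5 - 76.5625 = 20.9375

20.9375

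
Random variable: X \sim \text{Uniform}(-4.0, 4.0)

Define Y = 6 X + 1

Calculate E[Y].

For Y = 6X + 1:
E[Y] = 6 * E[X] + 1
E[X] = (-4 + 4)/2 = 0
E[Y] = 6 * 0 + 1 = 1

1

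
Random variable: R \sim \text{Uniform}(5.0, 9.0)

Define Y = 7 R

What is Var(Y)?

For Y = aR + b: Var(Y) = a² * Var(R)
Var(R) = (9 - 5)^2/12 = 1.3333333
Var(Y) = 7² * 1.3333333 = 49 * 1.3333333 = 65.333333

65.333333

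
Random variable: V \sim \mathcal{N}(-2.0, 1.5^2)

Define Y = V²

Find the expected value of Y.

Using E[X²] = Var(X) + (E[X])²:
E[V] = -2
Var(V) = 1.5^2 = 2.25
E[V²] = 2.25 + (-2)² = 2.25 + 4 = 6.25

6.25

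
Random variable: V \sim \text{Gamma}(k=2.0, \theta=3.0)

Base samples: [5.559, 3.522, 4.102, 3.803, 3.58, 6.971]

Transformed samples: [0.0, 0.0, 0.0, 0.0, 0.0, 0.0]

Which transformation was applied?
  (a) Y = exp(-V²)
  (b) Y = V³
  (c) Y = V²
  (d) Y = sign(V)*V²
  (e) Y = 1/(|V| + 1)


Checking option (a) Y = exp(-V²):
  V = 5.559 -> Y = 0.0 ✓
  V = 3.522 -> Y = 0.0 ✓
  V = 4.102 -> Y = 0.0 ✓
All samples match this transformation.

(a) exp(-V²)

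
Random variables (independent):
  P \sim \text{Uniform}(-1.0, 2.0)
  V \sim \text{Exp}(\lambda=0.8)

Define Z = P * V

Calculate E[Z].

For independent RVs: E[XY] = E[X]*E[Y]
E[P] = 0.5
E[V] = 1.25
E[Z] = 0.5 * 1.25 = 0.625

0.625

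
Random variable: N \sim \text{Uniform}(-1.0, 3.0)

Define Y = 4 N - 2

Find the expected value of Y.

For Y = 4N - 2:
E[Y] = 4 * E[N] - 2
E[N] = (-1 + 3)/2 = 1
E[Y] = 4 * 1 - 2 = 2

2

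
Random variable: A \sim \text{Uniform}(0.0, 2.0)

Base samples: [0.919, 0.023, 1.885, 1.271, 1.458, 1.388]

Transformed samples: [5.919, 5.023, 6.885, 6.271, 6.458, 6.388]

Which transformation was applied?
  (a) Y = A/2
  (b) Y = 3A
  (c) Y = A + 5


Checking option (c) Y = A + 5:
  A = 0.919 -> Y = 5.919 ✓
  A = 0.023 -> Y = 5.023 ✓
  A = 1.885 -> Y = 6.885 ✓
All samples match this transformation.

(c) A + 5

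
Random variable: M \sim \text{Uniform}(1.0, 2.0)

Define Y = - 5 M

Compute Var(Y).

For Y = aM + b: Var(Y) = a² * Var(M)
Var(M) = (2 - 1)^2/12 = 0.083333333
Var(Y) = (-5)² * 0.083333333 = 25 * 0.083333333 = 2.0833333

2.0833333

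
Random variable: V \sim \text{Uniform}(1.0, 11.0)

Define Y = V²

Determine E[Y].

Using E[X²] = Var(X) + (E[X])²:
E[V] = 6
Var(V) = (11 - 1)^2/12 = 8.3333333
E[V²] = 8.3333333 + 6² = 8.3333333 + 36 = 44.333333

44.333333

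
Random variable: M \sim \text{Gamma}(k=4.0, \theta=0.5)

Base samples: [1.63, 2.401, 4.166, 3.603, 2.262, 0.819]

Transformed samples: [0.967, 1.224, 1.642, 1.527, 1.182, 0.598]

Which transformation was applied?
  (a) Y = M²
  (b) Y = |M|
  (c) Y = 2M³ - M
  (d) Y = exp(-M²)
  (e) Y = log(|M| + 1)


Checking option (e) Y = log(|M| + 1):
  M = 1.63 -> Y = 0.967 ✓
  M = 2.401 -> Y = 1.224 ✓
  M = 4.166 -> Y = 1.642 ✓
All samples match this transformation.

(e) log(|M| + 1)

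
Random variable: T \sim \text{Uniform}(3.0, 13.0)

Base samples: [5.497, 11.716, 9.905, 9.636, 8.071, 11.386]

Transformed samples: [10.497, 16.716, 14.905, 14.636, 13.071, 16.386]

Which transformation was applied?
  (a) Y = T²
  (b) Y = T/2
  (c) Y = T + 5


Checking option (c) Y = T + 5:
  T = 5.497 -> Y = 10.497 ✓
  T = 11.716 -> Y = 16.716 ✓
  T = 9.905 -> Y = 14.905 ✓
All samples match this transformation.

(c) T + 5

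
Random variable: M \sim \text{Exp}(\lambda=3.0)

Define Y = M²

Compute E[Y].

E[M²] = Var(M) + (E[M])² = 0.11111111 + 0.11111111 = 0.22222222

0.22222222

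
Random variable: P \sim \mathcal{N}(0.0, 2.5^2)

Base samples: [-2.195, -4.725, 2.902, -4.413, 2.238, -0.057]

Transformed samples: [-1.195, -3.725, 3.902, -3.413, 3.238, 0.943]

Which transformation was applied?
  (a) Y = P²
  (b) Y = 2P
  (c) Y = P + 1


Checking option (c) Y = P + 1:
  P = -2.195 -> Y = -1.195 ✓
  P = -4.725 -> Y = -3.725 ✓
  P = 2.902 -> Y = 3.902 ✓
All samples match this transformation.

(c) P + 1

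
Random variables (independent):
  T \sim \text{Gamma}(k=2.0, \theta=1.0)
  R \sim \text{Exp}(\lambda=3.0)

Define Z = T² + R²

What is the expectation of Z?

E[Z] = E[T²] + E[R²]
E[T²] = Var(T) + E[T]² = 2 + 4 = 6
E[R²] = Var(R) + E[R]² = 0.11111111 + 0.11111111 = 0.22222222
E[Z] = 6 + 0.22222222 = 6.2222222

6.2222222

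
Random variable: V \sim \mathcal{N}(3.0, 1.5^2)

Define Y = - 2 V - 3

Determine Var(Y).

For Y = aV + b: Var(Y) = a² * Var(V)
Var(V) = 1.5^2 = 2.25
Var(Y) = (-2)² * 2.25 = 4 * 2.25 = 9

9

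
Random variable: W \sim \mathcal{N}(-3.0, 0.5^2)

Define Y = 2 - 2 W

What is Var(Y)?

For Y = aW + b: Var(Y) = a² * Var(W)
Var(W) = 0.5^2 = 0.25
Var(Y) = (-2)² * 0.25 = 4 * 0.25 = 1

1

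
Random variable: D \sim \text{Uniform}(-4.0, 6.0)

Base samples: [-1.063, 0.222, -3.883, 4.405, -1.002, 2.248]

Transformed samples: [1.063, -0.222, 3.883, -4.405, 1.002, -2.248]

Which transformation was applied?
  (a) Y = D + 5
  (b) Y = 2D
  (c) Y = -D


Checking option (c) Y = -D:
  D = -1.063 -> Y = 1.063 ✓
  D = 0.222 -> Y = -0.222 ✓
  D = -3.883 -> Y = 3.883 ✓
All samples match this transformation.

(c) -D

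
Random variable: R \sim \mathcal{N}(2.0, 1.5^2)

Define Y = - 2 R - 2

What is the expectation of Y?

For Y = -2R - 2:
E[Y] = -2 * E[R] - 2
E[R] = 2.0 = 2
E[Y] = -2 * 2 - 2 = -6

-6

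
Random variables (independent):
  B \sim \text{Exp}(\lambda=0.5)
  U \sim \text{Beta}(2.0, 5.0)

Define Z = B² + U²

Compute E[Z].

E[Z] = E[B²] + E[U²]
E[B²] = Var(B) + E[B]² = 4 + 4 = 8
E[U²] = Var(U) + E[U]² = 0.025510204 + 0.081632653 = 0.10714286
E[Z] = 8 + 0.10714286 = 8.1071429

8.1071429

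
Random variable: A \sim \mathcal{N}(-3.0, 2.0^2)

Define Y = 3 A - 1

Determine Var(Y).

For Y = aA + b: Var(Y) = a² * Var(A)
Var(A) = 2.0^2 = 4
Var(Y) = 3² * 4 = 9 * 4 = 36

36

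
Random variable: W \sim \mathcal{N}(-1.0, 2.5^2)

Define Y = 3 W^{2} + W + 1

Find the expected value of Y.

E[Y] = 3*E[W²] + 1*E[W] + 1
E[W] = -1
E[W²] = Var(W) + (E[W])² = 6.25 + 1 = 7.25
E[Y] = 3*7.25 + 1*(-1) + 1 = 21.75

21.75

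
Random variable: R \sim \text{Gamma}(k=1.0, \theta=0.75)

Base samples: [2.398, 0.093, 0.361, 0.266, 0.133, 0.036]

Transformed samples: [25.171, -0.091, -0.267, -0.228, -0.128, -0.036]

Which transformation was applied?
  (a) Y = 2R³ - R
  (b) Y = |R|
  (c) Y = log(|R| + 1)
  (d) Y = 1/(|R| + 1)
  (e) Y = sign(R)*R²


Checking option (a) Y = 2R³ - R:
  R = 2.398 -> Y = 25.171 ✓
  R = 0.093 -> Y = -0.091 ✓
  R = 0.361 -> Y = -0.267 ✓
All samples match this transformation.

(a) 2R³ - R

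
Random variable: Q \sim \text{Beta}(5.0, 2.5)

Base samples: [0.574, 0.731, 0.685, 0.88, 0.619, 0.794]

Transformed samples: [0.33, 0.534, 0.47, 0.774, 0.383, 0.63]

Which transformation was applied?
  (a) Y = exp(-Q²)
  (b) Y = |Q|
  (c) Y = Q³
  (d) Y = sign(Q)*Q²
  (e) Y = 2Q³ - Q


Checking option (d) Y = sign(Q)*Q²:
  Q = 0.574 -> Y = 0.33 ✓
  Q = 0.731 -> Y = 0.534 ✓
  Q = 0.685 -> Y = 0.47 ✓
All samples match this transformation.

(d) sign(Q)*Q²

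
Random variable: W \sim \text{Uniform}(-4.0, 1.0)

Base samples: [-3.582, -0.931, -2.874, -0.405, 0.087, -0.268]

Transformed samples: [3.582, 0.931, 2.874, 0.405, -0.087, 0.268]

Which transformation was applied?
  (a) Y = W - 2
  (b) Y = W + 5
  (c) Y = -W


Checking option (c) Y = -W:
  W = -3.582 -> Y = 3.582 ✓
  W = -0.931 -> Y = 0.931 ✓
  W = -2.874 -> Y = 2.874 ✓
All samples match this transformation.

(c) -W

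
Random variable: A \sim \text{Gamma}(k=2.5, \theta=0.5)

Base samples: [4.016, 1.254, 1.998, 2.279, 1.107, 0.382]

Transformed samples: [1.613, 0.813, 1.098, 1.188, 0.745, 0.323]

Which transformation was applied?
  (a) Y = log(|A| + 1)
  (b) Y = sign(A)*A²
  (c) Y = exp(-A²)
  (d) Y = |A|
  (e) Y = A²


Checking option (a) Y = log(|A| + 1):
  A = 4.016 -> Y = 1.613 ✓
  A = 1.254 -> Y = 0.813 ✓
  A = 1.998 -> Y = 1.098 ✓
All samples match this transformation.

(a) log(|A| + 1)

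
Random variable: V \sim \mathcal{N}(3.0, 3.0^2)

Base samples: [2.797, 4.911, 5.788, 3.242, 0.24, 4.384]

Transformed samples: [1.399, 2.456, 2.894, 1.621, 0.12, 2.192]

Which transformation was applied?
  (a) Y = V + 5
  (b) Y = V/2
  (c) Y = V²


Checking option (b) Y = V/2:
  V = 2.797 -> Y = 1.399 ✓
  V = 4.911 -> Y = 2.456 ✓
  V = 5.788 -> Y = 2.894 ✓
All samples match this transformation.

(b) V/2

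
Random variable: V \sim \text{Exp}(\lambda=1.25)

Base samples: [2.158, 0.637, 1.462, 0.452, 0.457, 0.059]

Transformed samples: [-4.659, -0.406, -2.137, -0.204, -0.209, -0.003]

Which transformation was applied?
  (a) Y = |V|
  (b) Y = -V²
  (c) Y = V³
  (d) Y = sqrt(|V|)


Checking option (b) Y = -V²:
  V = 2.158 -> Y = -4.659 ✓
  V = 0.637 -> Y = -0.406 ✓
  V = 1.462 -> Y = -2.137 ✓
All samples match this transformation.

(b) -V²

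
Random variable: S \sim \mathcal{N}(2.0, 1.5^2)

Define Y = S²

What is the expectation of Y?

E[S²] = Var(S) + (E[S])² = 2.25 + 4 = 6.25

6.25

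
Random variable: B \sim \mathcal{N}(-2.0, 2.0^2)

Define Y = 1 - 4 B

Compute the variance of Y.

For Y = aB + b: Var(Y) = a² * Var(B)
Var(B) = 2.0^2 = 4
Var(Y) = (-4)² * 4 = 16 * 4 = 64

64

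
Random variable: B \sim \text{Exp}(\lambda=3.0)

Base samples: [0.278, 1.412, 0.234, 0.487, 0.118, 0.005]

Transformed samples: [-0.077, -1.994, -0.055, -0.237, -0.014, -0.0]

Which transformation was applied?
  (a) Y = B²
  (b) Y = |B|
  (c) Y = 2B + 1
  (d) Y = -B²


Checking option (d) Y = -B²:
  B = 0.278 -> Y = -0.077 ✓
  B = 1.412 -> Y = -1.994 ✓
  B = 0.234 -> Y = -0.055 ✓
All samples match this transformation.

(d) -B²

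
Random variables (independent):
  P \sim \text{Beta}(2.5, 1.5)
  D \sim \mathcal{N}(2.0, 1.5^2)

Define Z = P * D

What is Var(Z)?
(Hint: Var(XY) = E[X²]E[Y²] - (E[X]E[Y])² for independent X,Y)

Var(XY) = E[X²]E[Y²] - (E[X]E[Y])²
E[P] = 0.625, Var(P) = 0.046875
E[D] = 2, Var(D) = 2.25
E[P²] = 0.046875 + 0.625² = 0.4375
E[D²] = 2.25 + 2² = 6.25
Var(Z) = 0.4375*6.25 - (0.625*2)²
= 2.734375 - 1.5625 = 1.171875

1.171875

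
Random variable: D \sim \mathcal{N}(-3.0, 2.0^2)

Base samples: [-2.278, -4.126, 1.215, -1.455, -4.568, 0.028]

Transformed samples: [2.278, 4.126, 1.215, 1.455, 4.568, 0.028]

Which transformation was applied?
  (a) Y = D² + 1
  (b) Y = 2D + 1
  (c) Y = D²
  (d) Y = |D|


Checking option (d) Y = |D|:
  D = -2.278 -> Y = 2.278 ✓
  D = -4.126 -> Y = 4.126 ✓
  D = 1.215 -> Y = 1.215 ✓
All samples match this transformation.

(d) |D|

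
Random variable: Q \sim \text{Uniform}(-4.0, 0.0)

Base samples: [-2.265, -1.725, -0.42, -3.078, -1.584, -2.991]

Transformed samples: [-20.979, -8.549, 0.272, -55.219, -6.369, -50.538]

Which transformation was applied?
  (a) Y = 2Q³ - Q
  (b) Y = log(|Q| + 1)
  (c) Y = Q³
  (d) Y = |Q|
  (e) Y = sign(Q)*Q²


Checking option (a) Y = 2Q³ - Q:
  Q = -2.265 -> Y = -20.979 ✓
  Q = -1.725 -> Y = -8.549 ✓
  Q = -0.42 -> Y = 0.272 ✓
All samples match this transformation.

(a) 2Q³ - Q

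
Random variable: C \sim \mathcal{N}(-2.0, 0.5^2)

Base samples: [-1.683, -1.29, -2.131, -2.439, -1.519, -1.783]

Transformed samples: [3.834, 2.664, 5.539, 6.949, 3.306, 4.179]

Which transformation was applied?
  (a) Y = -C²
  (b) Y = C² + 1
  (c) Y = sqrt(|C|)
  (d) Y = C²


Checking option (b) Y = C² + 1:
  C = -1.683 -> Y = 3.834 ✓
  C = -1.29 -> Y = 2.664 ✓
  C = -2.131 -> Y = 5.539 ✓
All samples match this transformation.

(b) C² + 1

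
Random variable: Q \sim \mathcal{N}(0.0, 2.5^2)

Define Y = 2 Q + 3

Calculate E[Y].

For Y = 2Q + 3:
E[Y] = 2 * E[Q] + 3
E[Q] = 0.0 = 0
E[Y] = 2 * 0 + 3 = 3

3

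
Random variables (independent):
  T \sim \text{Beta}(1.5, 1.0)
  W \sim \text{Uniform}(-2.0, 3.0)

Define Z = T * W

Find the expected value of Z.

For independent RVs: E[XY] = E[X]*E[Y]
E[T] = 0.6
E[W] = 0.5
E[Z] = 0.6 * 0.5 = 0.3

0.3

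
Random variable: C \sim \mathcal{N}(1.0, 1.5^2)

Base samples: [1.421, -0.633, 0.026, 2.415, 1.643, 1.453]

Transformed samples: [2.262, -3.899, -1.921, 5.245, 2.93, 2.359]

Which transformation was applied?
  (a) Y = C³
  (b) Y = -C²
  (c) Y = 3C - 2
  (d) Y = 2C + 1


Checking option (c) Y = 3C - 2:
  C = 1.421 -> Y = 2.262 ✓
  C = -0.633 -> Y = -3.899 ✓
  C = 0.026 -> Y = -1.921 ✓
All samples match this transformation.

(c) 3C - 2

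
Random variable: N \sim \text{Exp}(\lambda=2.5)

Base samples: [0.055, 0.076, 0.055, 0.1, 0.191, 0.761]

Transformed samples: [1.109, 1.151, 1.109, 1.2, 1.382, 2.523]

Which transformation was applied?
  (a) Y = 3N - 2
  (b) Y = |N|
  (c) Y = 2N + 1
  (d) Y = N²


Checking option (c) Y = 2N + 1:
  N = 0.055 -> Y = 1.109 ✓
  N = 0.076 -> Y = 1.151 ✓
  N = 0.055 -> Y = 1.109 ✓
All samples match this transformation.

(c) 2N + 1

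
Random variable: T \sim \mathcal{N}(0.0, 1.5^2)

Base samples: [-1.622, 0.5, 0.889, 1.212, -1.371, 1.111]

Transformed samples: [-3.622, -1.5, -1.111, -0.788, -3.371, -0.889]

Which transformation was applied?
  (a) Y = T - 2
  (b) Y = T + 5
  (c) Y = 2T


Checking option (a) Y = T - 2:
  T = -1.622 -> Y = -3.622 ✓
  T = 0.5 -> Y = -1.5 ✓
  T = 0.889 -> Y = -1.111 ✓
All samples match this transformation.

(a) T - 2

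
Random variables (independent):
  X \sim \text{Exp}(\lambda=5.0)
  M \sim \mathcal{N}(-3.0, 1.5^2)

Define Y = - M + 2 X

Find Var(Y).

For independent RVs: Var(aX + bY) = a²Var(X) + b²Var(Y)
Var(X) = 0.04
Var(M) = 2.25
Var(Y) = 2²*0.04 + (-1)²*2.25
= 4*0.04 + 1*2.25 = 2.41

2.41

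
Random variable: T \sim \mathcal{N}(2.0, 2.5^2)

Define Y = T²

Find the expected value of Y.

Using E[X²] = Var(X) + (E[X])²:
E[T] = 2
Var(T) = 2.5^2 = 6.25
E[T²] = 6.25 + 2² = 6.25 + 4 = 10.25

10.25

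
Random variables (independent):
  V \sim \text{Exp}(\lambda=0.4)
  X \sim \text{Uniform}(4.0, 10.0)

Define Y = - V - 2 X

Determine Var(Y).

For independent RVs: Var(aX + bY) = a²Var(X) + b²Var(Y)
Var(V) = 6.25
Var(X) = 3
Var(Y) = (-1)²*6.25 + (-2)²*3
= 1*6.25 + 4*3 = 18.25

18.25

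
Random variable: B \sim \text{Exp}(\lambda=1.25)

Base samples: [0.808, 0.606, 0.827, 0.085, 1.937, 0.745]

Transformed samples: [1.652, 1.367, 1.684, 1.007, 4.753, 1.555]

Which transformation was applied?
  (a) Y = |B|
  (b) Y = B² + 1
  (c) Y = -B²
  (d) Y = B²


Checking option (b) Y = B² + 1:
  B = 0.808 -> Y = 1.652 ✓
  B = 0.606 -> Y = 1.367 ✓
  B = 0.827 -> Y = 1.684 ✓
All samples match this transformation.

(b) B² + 1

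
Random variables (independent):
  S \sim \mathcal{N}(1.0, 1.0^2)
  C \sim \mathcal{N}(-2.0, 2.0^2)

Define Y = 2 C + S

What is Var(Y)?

For independent RVs: Var(aX + bY) = a²Var(X) + b²Var(Y)
Var(S) = 1
Var(C) = 4
Var(Y) = 1²*1 + 2²*4
= 1*1 + 4*4 = 17

17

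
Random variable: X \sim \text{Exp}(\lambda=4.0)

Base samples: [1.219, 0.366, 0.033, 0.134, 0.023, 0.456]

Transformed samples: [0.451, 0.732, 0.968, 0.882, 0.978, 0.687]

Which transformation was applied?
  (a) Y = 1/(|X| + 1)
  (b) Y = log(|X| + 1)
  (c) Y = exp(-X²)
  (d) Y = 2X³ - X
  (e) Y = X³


Checking option (a) Y = 1/(|X| + 1):
  X = 1.219 -> Y = 0.451 ✓
  X = 0.366 -> Y = 0.732 ✓
  X = 0.033 -> Y = 0.968 ✓
All samples match this transformation.

(a) 1/(|X| + 1)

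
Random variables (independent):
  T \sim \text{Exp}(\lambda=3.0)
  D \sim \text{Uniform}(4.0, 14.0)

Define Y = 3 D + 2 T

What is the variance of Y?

For independent RVs: Var(aX + bY) = a²Var(X) + b²Var(Y)
Var(T) = 0.11111111
Var(D) = 8.3333333
Var(Y) = 2²*0.11111111 + 3²*8.3333333
= 4*0.11111111 + 9*8.3333333 = 75.444444

75.444444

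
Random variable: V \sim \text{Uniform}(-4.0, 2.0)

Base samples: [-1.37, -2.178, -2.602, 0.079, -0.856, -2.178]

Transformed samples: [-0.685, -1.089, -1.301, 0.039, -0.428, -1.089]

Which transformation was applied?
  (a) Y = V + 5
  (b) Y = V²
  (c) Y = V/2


Checking option (c) Y = V/2:
  V = -1.37 -> Y = -0.685 ✓
  V = -2.178 -> Y = -1.089 ✓
  V = -2.602 -> Y = -1.301 ✓
All samples match this transformation.

(c) V/2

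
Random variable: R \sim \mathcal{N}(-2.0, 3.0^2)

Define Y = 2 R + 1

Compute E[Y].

For Y = 2R + 1:
E[Y] = 2 * E[R] + 1
E[R] = -2.0 = -2
E[Y] = 2 * (-2) + 1 = -3

-3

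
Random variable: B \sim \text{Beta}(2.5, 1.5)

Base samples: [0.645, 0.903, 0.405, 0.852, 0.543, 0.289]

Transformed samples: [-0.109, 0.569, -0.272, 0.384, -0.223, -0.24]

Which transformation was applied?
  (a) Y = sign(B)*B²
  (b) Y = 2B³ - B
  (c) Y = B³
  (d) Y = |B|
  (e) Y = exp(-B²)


Checking option (b) Y = 2B³ - B:
  B = 0.645 -> Y = -0.109 ✓
  B = 0.903 -> Y = 0.569 ✓
  B = 0.405 -> Y = -0.272 ✓
All samples match this transformation.

(b) 2B³ - B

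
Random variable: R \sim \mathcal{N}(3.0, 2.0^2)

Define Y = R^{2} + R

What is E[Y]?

E[Y] = 1*E[R²] + 1*E[R]
E[R] = 3
E[R²] = Var(R) + (E[R])² = 4 + 9 = 13
E[Y] = 1*13 + 1*3 = 16

16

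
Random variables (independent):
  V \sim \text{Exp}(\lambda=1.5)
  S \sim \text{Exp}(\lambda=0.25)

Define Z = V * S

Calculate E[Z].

For independent RVs: E[XY] = E[X]*E[Y]
E[V] = 0.66666667
E[S] = 4
E[Z] = 0.66666667 * 4 = 2.6666667

2.6666667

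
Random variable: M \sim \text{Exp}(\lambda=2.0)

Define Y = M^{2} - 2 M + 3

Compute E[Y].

E[Y] = 1*E[M²] - 2*E[M] + 3
E[M] = 0.5
E[M²] = Var(M) + (E[M])² = 0.25 + 0.25 = 0.5
E[Y] = 1*0.5 - 2*0.5 + 3 = 2.5

2.5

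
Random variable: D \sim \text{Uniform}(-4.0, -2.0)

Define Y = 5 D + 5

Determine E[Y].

For Y = 5D + 5:
E[Y] = 5 * E[D] + 5
E[D] = (-4 - 2)/2 = -3
E[Y] = 5 * (-3) + 5 = -10

-10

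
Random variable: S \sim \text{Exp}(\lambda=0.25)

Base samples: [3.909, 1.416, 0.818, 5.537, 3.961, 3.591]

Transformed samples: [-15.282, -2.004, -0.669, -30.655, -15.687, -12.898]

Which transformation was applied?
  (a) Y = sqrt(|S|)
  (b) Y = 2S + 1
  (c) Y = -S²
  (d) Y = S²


Checking option (c) Y = -S²:
  S = 3.909 -> Y = -15.282 ✓
  S = 1.416 -> Y = -2.004 ✓
  S = 0.818 -> Y = -0.669 ✓
All samples match this transformation.

(c) -S²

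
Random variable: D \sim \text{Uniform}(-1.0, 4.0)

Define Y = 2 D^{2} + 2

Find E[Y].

E[Y] = 2*E[D²] + 2
E[D] = 1.5
E[D²] = Var(D) + (E[D])² = 2.0833333 + 2.25 = 4.3333333
E[Y] = 2*4.3333333 + 2 = 10.666667

10.666667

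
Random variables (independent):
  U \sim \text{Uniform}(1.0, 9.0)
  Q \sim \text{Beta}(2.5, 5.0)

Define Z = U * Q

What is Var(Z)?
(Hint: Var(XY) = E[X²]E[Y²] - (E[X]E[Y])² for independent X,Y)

Var(XY) = E[X²]E[Y²] - (E[X]E[Y])²
E[U] = 5, Var(U) = 5.3333333
E[Q] = 0.33333333, Var(Q) = 0.026143791
E[U²] = 5.3333333 + 5² = 30.333333
E[Q²] = 0.026143791 + 0.33333333² = 0.1372549
Var(Z) = 30.333333*0.1372549 - (5*0.33333333)²
= 4.1633987 - 2.7777778 = 1.3856209

1.3856209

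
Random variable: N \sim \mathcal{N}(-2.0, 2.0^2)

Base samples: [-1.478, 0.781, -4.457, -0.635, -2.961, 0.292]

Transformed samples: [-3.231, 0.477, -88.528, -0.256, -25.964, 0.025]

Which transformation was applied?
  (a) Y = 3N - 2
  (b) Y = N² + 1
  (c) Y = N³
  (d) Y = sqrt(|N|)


Checking option (c) Y = N³:
  N = -1.478 -> Y = -3.231 ✓
  N = 0.781 -> Y = 0.477 ✓
  N = -4.457 -> Y = -88.528 ✓
All samples match this transformation.

(c) N³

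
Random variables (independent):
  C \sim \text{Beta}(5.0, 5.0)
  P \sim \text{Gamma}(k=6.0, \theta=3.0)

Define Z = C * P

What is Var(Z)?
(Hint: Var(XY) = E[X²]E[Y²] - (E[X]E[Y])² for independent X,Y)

Var(XY) = E[X²]E[Y²] - (E[X]E[Y])²
E[C] = 0.5, Var(C) = 0.022727273
E[P] = 18, Var(P) = 54
E[C²] = 0.022727273 + 0.5² = 0.27272727
E[P²] = 54 + 18² = 378
Var(Z) = 0.27272727*378 - (0.5*18)²
= 103.09091 - 81 = 22.090909

22.090909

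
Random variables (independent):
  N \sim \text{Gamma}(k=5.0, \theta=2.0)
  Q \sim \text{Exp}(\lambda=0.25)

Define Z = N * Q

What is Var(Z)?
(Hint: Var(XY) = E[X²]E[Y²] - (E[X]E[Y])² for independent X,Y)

Var(XY) = E[X²]E[Y²] - (E[X]E[Y])²
E[N] = 10, Var(N) = 20
E[Q] = 4, Var(Q) = 16
E[N²] = 20 + 10² = 120
E[Q²] = 16 + 4² = 32
Var(Z) = 120*32 - (10*4)²
= 3840 - 1600 = 2240

2240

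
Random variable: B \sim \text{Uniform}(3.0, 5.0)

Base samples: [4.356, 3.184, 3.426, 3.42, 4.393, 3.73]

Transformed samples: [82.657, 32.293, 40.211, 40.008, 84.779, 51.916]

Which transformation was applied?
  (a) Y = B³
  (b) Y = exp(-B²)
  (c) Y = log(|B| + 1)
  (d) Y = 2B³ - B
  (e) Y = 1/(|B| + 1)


Checking option (a) Y = B³:
  B = 4.356 -> Y = 82.657 ✓
  B = 3.184 -> Y = 32.293 ✓
  B = 3.426 -> Y = 40.211 ✓
All samples match this transformation.

(a) B³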